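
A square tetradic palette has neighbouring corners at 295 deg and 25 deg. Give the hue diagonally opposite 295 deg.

115°

A square tetradic scheme places four hues 90° apart; opposite corners are 180° apart.
295 + 180 = 475 → 475 − 360 = 115°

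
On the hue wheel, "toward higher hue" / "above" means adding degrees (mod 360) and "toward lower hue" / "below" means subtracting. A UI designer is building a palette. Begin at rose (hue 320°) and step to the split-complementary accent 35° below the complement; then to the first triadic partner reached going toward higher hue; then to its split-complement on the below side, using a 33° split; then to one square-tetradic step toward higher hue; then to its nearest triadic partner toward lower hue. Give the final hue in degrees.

342°

+145° (split-comp 35° ↓): 320 + 145 = 465 → 465 − 360 = 105°
+120° (triadic ↑): 105 + 120 = 225°
+147° (split-comp 33° ↓): 225 + 147 = 372 → 372 − 360 = 12°
+90° (square ↑): 12 + 90 = 102°
−120° (triadic ↓): 102 − 120 = -18 → -18 + 360 = 342°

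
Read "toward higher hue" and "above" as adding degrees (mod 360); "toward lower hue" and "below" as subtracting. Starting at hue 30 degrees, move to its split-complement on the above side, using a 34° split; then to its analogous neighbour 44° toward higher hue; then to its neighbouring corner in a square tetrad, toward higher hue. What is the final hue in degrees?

30 + 214 = 244°   (split-comp 34° ↑)
244 + 44 = 288°   (analog 44° ↑)
288 + 90 = 378 → 378 − 360 = 18°   (square ↑)

18°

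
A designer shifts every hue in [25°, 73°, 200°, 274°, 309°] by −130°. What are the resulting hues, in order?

25 − 130 = -105 → -105 + 360 = 255°
73 − 130 = -57 → -57 + 360 = 303°
200 − 130 = 70°
274 − 130 = 144°
309 − 130 = 179°

255°, 303°, 70°, 144°, 179°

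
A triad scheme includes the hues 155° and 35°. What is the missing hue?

A triad places three hues 120° apart.
The full set through 35° is {35°, 155°, 275°}.
Given {35°, 155°}, the missing hue is 275°.

275°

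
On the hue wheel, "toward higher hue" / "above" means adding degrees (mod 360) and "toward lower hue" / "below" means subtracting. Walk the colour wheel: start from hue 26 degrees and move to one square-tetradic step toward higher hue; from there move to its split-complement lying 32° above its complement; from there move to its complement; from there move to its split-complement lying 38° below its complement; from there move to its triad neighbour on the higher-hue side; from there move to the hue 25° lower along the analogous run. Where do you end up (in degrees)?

+90° (square ↑): 26 + 90 = 116°
+212° (split-comp 32° ↑): 116 + 212 = 328°
+180° (complement): 328 + 180 = 508 → 508 − 360 = 148°
+142° (split-comp 38° ↓): 148 + 142 = 290°
+120° (triadic ↑): 290 + 120 = 410 → 410 − 360 = 50°
−25° (analog 25° ↓): 50 − 25 = 25°

25°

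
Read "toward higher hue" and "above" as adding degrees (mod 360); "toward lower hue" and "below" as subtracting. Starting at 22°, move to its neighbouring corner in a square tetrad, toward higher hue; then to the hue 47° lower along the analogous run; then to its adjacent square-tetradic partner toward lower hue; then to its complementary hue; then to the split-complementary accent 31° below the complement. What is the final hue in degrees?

304°

+90° (square ↑): 22 + 90 = 112°
−47° (analog 47° ↓): 112 − 47 = 65°
−90° (square ↓): 65 − 90 = -25 → -25 + 360 = 335°
+180° (complement): 335 + 180 = 515 → 515 − 360 = 155°
+149° (split-comp 31° ↓): 155 + 149 = 304°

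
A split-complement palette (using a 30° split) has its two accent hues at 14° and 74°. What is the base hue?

The accents sit 30° either side of the complement, so the complement is their short-arc midpoint on the wheel.
Short-arc midpoint of 14° and 74°: 44°.
Base is 180° from the complement: 44 − 180 = -136 → -136 + 360 = 224°

224°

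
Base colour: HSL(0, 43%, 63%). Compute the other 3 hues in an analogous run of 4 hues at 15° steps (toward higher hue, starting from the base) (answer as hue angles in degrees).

15°, 30°, 45°

Analogous hues sit every 15° along the wheel.
0 + 15 = 15°
0 + 30 = 30°
0 + 45 = 45°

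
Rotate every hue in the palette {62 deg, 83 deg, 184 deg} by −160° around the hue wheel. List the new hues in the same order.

262°, 283°, 24°

62 − 160 = -98 → -98 + 360 = 262°
83 − 160 = -77 → -77 + 360 = 283°
184 − 160 = 24°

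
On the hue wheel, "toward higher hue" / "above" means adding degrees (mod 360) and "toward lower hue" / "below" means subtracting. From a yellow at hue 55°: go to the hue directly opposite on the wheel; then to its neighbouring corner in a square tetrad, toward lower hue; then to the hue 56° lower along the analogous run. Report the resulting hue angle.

+180° (complement): 55 + 180 = 235°
−90° (square ↓): 235 − 90 = 145°
−56° (analog 56° ↓): 145 − 56 = 89°

89°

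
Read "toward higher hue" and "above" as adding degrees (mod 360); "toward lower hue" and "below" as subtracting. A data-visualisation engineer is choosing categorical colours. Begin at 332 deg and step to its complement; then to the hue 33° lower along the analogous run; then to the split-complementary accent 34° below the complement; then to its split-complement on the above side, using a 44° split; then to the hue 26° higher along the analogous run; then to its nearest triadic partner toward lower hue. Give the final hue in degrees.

complement +180°: 332 + 180 = 512 → 512 − 360 = 152°
analog 33° ↓ −33°: 152 − 33 = 119°
split-comp 34° ↓ +146°: 119 + 146 = 265°
split-comp 44° ↑ +224°: 265 + 224 = 489 → 489 − 360 = 129°
analog 26° ↑ +26°: 129 + 26 = 155°
triadic ↓ −120°: 155 − 120 = 35°

35°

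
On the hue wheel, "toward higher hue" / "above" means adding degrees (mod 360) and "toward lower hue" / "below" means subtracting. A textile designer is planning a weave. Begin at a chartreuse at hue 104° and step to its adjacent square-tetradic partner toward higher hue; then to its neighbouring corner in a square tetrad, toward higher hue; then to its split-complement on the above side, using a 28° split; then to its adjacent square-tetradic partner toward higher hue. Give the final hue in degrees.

+90° (square ↑): 104 + 90 = 194°
+90° (square ↑): 194 + 90 = 284°
+208° (split-comp 28° ↑): 284 + 208 = 492 → 492 − 360 = 132°
+90° (square ↑): 132 + 90 = 222°

222°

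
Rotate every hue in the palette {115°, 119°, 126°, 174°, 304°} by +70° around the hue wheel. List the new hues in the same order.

185°, 189°, 196°, 244°, 14°

115 + 70 = 185°
119 + 70 = 189°
126 + 70 = 196°
174 + 70 = 244°
304 + 70 = 374 → 374 − 360 = 14°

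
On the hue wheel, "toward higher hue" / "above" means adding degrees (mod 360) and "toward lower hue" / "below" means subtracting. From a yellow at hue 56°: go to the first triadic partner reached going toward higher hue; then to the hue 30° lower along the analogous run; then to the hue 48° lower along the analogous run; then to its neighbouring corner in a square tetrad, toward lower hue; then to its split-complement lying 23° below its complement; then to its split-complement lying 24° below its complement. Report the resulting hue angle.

triadic ↑ +120°: 56 + 120 = 176°
analog 30° ↓ −30°: 176 − 30 = 146°
analog 48° ↓ −48°: 146 − 48 = 98°
square ↓ −90°: 98 − 90 = 8°
split-comp 23° ↓ +157°: 8 + 157 = 165°
split-comp 24° ↓ +156°: 165 + 156 = 321°

321°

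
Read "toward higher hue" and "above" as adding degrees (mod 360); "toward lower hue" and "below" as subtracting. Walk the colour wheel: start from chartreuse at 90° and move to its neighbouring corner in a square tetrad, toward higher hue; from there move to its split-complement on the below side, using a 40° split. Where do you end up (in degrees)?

320°

square ↑ +90°: 90 + 90 = 180°
split-comp 40° ↓ +140°: 180 + 140 = 320°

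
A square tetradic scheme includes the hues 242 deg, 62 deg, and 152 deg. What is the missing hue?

332°

A square tetradic scheme places four hues every 90°.
The full set through 62° is {62°, 152°, 242°, 332°}.
Given {62°, 152°, 242°}, the missing hue is 332°.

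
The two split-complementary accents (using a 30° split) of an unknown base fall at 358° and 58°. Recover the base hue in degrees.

The accents sit 30° either side of the complement, so the complement is their short-arc midpoint on the wheel.
Short-arc midpoint of 358° and 58°: 28°.
Base is 180° from the complement: 28 − 180 = -152 → -152 + 360 = 208°

208°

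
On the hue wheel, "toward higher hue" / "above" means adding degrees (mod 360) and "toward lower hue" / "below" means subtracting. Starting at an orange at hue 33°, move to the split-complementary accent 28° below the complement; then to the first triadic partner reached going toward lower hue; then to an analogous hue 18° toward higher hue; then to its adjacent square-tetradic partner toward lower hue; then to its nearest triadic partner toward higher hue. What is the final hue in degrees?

113°

split-comp 28° ↓ +152°: 33 + 152 = 185°
triadic ↓ −120°: 185 − 120 = 65°
analog 18° ↑ +18°: 65 + 18 = 83°
square ↓ −90°: 83 − 90 = -7 → -7 + 360 = 353°
triadic ↑ +120°: 353 + 120 = 473 → 473 − 360 = 113°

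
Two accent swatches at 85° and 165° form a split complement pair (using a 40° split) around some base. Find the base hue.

The accents sit 40° either side of the complement, so the complement is their short-arc midpoint on the wheel.
Short-arc midpoint of 85° and 165°: 125°.
Base is 180° from the complement: 125 − 180 = -55 → -55 + 360 = 305°

305°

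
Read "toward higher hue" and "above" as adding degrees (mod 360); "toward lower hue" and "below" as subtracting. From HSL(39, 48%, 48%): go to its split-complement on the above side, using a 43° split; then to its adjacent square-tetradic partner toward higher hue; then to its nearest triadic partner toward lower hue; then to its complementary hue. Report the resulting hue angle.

split-comp 43° ↑ +223°: 39 + 223 = 262°
square ↑ +90°: 262 + 90 = 352°
triadic ↓ −120°: 352 − 120 = 232°
complement +180°: 232 + 180 = 412 → 412 − 360 = 52°

52°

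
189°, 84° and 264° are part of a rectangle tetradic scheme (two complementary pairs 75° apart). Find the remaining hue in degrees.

9°

A rectangular tetradic uses two complementary pairs 75° apart: offsets 0°, 75°, 180°, 255°.
Among {84°, 189°, 264°}, 264° and 84° are a 180° pair.
The remaining hue 189° needs its own complement: 189 + 180 = 369 → 369 − 360 = 9°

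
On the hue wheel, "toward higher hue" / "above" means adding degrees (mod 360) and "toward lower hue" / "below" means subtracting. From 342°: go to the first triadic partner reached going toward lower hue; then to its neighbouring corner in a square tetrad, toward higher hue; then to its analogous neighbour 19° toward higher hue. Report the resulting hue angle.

triadic ↓ −120°: 342 − 120 = 222°
square ↑ +90°: 222 + 90 = 312°
analog 19° ↑ +19°: 312 + 19 = 331°

331°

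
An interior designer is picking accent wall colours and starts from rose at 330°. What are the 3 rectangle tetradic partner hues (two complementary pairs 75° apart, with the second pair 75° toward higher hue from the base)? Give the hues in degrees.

A rectangular tetradic uses two complementary pairs 75° apart: offsets 0°, 75°, 180°, 255°.
330 + 75 = 405 → 405 − 360 = 45°
330 + 180 = 510 → 510 − 360 = 150°
330 + 255 = 585 → 585 − 360 = 225°

45°, 150° and 225°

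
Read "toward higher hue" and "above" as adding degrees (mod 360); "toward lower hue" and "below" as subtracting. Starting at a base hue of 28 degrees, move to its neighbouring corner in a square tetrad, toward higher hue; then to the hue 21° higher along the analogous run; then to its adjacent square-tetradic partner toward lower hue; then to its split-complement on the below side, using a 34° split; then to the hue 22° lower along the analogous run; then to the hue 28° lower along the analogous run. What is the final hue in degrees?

145°

square ↑ +90°: 28 + 90 = 118°
analog 21° ↑ +21°: 118 + 21 = 139°
square ↓ −90°: 139 − 90 = 49°
split-comp 34° ↓ +146°: 49 + 146 = 195°
analog 22° ↓ −22°: 195 − 22 = 173°
analog 28° ↓ −28°: 173 − 28 = 145°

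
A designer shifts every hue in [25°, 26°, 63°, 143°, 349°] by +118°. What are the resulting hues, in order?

25 + 118 = 143°
26 + 118 = 144°
63 + 118 = 181°
143 + 118 = 261°
349 + 118 = 467 → 467 − 360 = 107°

143°, 144°, 181°, 261°, 107°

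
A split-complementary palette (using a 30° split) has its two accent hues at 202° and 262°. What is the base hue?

52°

The accents sit 30° either side of the complement, so the complement is their short-arc midpoint on the wheel.
Short-arc midpoint of 202° and 262°: 232°.
Base is 180° from the complement: 232 − 180 = 52°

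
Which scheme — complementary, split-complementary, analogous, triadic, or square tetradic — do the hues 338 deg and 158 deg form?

Sort the hues: 158°, 338°.
Successive gaps around the wheel: 180°, 180°.
Two hues 180° apart are complementary.

complementary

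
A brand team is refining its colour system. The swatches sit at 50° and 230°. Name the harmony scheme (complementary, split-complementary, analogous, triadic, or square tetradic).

Sort the hues: 50°, 230°.
Successive gaps around the wheel: 180°, 180°.
Two hues 180° apart are complementary.

complementary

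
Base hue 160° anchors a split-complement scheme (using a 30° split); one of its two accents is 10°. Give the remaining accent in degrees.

Split-complementary hues sit 30° either side of the complement.
Complement of the base 160°: 160 + 180 = 340°
The given accent 10° is 30° one side of 340°; the other accent sits 30° the other side: 340 − 30 = 310°

310°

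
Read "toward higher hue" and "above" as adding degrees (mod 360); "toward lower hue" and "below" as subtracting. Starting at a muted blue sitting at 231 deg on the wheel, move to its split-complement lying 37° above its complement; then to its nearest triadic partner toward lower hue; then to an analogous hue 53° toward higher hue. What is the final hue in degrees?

21°

+217° (split-comp 37° ↑): 231 + 217 = 448 → 448 − 360 = 88°
−120° (triadic ↓): 88 − 120 = -32 → -32 + 360 = 328°
+53° (analog 53° ↑): 328 + 53 = 381 → 381 − 360 = 21°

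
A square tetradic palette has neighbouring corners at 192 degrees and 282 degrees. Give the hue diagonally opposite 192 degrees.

12°

A square tetradic scheme places four hues 90° apart; opposite corners are 180° apart.
192 + 180 = 372 → 372 − 360 = 12°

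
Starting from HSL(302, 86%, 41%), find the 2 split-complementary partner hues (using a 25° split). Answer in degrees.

97° and 147°

Split-complementary hues sit 25° either side of the complement.
Complement of 302°: 302 + 180 = 482 → 482 − 360 = 122°
122 − 25 = 97°
122 + 25 = 147°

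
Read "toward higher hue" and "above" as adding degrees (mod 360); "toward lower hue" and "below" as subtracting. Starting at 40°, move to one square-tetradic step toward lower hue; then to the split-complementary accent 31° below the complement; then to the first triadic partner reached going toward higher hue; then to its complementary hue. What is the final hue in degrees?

39°

40 − 90 = -50 → -50 + 360 = 310°   (square ↓)
310 + 149 = 459 → 459 − 360 = 99°   (split-comp 31° ↓)
99 + 120 = 219°   (triadic ↑)
219 + 180 = 399 → 399 − 360 = 39°   (complement)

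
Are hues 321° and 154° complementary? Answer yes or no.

no

Angular distance: |321 − 154| = 167 = 167°.
Complementary requires 180°.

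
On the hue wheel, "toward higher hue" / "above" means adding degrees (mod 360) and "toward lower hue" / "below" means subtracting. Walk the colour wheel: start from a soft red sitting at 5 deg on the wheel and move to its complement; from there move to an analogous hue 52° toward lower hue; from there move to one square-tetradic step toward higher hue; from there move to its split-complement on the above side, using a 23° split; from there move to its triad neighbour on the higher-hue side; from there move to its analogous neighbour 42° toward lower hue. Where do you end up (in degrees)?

complement +180°: 5 + 180 = 185°
analog 52° ↓ −52°: 185 − 52 = 133°
square ↑ +90°: 133 + 90 = 223°
split-comp 23° ↑ +203°: 223 + 203 = 426 → 426 − 360 = 66°
triadic ↑ +120°: 66 + 120 = 186°
analog 42° ↓ −42°: 186 − 42 = 144°

144°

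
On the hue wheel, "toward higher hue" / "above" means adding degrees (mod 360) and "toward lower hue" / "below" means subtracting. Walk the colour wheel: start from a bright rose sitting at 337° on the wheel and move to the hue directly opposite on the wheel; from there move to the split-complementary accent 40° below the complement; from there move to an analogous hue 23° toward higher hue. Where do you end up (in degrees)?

320°

complement +180°: 337 + 180 = 517 → 517 − 360 = 157°
split-comp 40° ↓ +140°: 157 + 140 = 297°
analog 23° ↑ +23°: 297 + 23 = 320°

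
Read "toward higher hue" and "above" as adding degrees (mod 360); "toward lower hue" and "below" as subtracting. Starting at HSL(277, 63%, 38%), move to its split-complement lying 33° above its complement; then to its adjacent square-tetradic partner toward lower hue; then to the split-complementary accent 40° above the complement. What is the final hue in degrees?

260°

split-comp 33° ↑ +213°: 277 + 213 = 490 → 490 − 360 = 130°
square ↓ −90°: 130 − 90 = 40°
split-comp 40° ↑ +220°: 40 + 220 = 260°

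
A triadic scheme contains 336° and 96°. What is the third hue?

A triad spaces three hues 120° apart.
The full set is {96°, 216°, 336°}.

216°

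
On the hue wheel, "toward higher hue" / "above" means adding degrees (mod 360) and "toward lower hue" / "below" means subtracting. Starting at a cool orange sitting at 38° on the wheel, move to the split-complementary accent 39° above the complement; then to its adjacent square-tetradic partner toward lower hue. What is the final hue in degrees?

167°

+219° (split-comp 39° ↑): 38 + 219 = 257°
−90° (square ↓): 257 − 90 = 167°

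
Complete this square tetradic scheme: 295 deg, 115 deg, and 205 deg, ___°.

A square tetradic scheme places four hues every 90°.
The full set through 115° is {25°, 115°, 205°, 295°}.
Given {115°, 205°, 295°}, the missing hue is 25°.

25°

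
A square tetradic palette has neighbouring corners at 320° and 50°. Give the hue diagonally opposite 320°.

140°

A square tetradic scheme places four hues 90° apart; opposite corners are 180° apart.
320 + 180 = 500 → 500 − 360 = 140°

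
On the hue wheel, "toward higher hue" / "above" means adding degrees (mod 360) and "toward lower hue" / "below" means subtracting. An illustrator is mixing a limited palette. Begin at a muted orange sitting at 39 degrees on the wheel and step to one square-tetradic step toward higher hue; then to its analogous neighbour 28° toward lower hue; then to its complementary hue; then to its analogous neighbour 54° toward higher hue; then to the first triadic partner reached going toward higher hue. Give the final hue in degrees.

95°

square ↑ +90°: 39 + 90 = 129°
analog 28° ↓ −28°: 129 − 28 = 101°
complement +180°: 101 + 180 = 281°
analog 54° ↑ +54°: 281 + 54 = 335°
triadic ↑ +120°: 335 + 120 = 455 → 455 − 360 = 95°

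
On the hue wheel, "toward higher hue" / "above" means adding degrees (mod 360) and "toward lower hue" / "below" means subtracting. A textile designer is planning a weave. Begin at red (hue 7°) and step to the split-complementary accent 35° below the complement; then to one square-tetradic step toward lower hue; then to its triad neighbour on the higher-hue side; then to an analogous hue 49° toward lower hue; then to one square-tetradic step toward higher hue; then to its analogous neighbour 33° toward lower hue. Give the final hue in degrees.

190°

7 + 145 = 152°   (split-comp 35° ↓)
152 − 90 = 62°   (square ↓)
62 + 120 = 182°   (triadic ↑)
182 − 49 = 133°   (analog 49° ↓)
133 + 90 = 223°   (square ↑)
223 − 33 = 190°   (analog 33° ↓)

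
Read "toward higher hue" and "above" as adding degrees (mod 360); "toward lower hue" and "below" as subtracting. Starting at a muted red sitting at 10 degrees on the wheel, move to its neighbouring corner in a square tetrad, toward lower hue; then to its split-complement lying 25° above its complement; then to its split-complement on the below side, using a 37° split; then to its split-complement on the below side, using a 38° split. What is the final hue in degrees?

50°

−90° (square ↓): 10 − 90 = -80 → -80 + 360 = 280°
+205° (split-comp 25° ↑): 280 + 205 = 485 → 485 − 360 = 125°
+143° (split-comp 37° ↓): 125 + 143 = 268°
+142° (split-comp 38° ↓): 268 + 142 = 410 → 410 − 360 = 50°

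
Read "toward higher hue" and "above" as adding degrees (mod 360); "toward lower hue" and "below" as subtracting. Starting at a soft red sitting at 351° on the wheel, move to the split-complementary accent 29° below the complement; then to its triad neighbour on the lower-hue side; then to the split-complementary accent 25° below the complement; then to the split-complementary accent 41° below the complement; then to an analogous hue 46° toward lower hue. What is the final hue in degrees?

351 + 151 = 502 → 502 − 360 = 142°   (split-comp 29° ↓)
142 − 120 = 22°   (triadic ↓)
22 + 155 = 177°   (split-comp 25° ↓)
177 + 139 = 316°   (split-comp 41° ↓)
316 − 46 = 270°   (analog 46° ↓)

270°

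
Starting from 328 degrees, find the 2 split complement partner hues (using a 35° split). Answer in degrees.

113° and 183°

Split-complementary hues sit 35° either side of the complement.
Complement of 328 degrees: 328 + 180 = 508 → 508 − 360 = 148°
148 − 35 = 113°
148 + 35 = 183°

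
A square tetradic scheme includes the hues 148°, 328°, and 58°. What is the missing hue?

A square tetradic scheme places four hues every 90°.
The full set through 58° is {58°, 148°, 238°, 328°}.
Given {58°, 148°, 328°}, the missing hue is 238°.

238°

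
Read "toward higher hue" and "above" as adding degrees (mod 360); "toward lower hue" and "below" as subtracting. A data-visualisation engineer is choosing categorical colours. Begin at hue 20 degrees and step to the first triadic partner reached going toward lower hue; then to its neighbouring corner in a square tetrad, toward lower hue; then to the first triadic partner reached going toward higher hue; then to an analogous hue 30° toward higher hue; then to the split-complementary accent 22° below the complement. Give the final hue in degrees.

20 − 120 = -100 → -100 + 360 = 260°   (triadic ↓)
260 − 90 = 170°   (square ↓)
170 + 120 = 290°   (triadic ↑)
290 + 30 = 320°   (analog 30° ↑)
320 + 158 = 478 → 478 − 360 = 118°   (split-comp 22° ↓)

118°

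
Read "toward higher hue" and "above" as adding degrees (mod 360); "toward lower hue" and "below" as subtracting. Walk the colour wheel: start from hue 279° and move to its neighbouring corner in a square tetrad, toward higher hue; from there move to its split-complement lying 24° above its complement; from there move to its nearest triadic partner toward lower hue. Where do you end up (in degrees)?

square ↑ +90°: 279 + 90 = 369 → 369 − 360 = 9°
split-comp 24° ↑ +204°: 9 + 204 = 213°
triadic ↓ −120°: 213 − 120 = 93°

93°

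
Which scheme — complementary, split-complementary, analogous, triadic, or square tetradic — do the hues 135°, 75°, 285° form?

Sort the hues: 75°, 135°, 285°.
Successive gaps around the wheel: 60°, 150°, 150°.
Two 150° gaps and one 60° gap — a base hue opposite a pair of accents 30° either side of its complement — is the split-complementary pattern.

split-complementary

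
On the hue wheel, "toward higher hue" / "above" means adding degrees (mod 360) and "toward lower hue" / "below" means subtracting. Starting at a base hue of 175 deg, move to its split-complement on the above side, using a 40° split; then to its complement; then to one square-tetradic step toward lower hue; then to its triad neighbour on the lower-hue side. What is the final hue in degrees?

+220° (split-comp 40° ↑): 175 + 220 = 395 → 395 − 360 = 35°
+180° (complement): 35 + 180 = 215°
−90° (square ↓): 215 − 90 = 125°
−120° (triadic ↓): 125 − 120 = 5°

5°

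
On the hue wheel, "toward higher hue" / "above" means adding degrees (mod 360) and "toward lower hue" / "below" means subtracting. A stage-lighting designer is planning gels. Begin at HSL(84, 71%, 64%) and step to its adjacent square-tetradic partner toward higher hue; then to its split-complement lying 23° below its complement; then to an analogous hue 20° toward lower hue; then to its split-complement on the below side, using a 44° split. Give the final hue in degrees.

87°

+90° (square ↑): 84 + 90 = 174°
+157° (split-comp 23° ↓): 174 + 157 = 331°
−20° (analog 20° ↓): 331 − 20 = 311°
+136° (split-comp 44° ↓): 311 + 136 = 447 → 447 − 360 = 87°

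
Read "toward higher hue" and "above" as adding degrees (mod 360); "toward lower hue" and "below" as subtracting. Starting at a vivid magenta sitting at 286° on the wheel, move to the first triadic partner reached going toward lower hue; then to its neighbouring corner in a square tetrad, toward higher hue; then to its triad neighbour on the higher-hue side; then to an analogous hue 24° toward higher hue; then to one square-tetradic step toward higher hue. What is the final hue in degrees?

−120° (triadic ↓): 286 − 120 = 166°
+90° (square ↑): 166 + 90 = 256°
+120° (triadic ↑): 256 + 120 = 376 → 376 − 360 = 16°
+24° (analog 24° ↑): 16 + 24 = 40°
+90° (square ↑): 40 + 90 = 130°

130°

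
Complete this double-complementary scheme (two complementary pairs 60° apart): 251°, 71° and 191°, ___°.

11°

A rectangular tetradic uses two complementary pairs 60° apart: offsets 0°, 60°, 180°, 240°.
Among {71°, 191°, 251°}, 251° and 71° are a 180° pair.
The remaining hue 191° needs its own complement: 191 + 180 = 371 → 371 − 360 = 11°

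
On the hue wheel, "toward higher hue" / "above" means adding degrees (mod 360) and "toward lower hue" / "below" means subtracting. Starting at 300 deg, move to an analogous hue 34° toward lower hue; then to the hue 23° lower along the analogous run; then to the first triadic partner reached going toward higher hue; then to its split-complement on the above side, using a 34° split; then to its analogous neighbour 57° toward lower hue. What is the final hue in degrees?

analog 34° ↓ −34°: 300 − 34 = 266°
analog 23° ↓ −23°: 266 − 23 = 243°
triadic ↑ +120°: 243 + 120 = 363 → 363 − 360 = 3°
split-comp 34° ↑ +214°: 3 + 214 = 217°
analog 57° ↓ −57°: 217 − 57 = 160°

160°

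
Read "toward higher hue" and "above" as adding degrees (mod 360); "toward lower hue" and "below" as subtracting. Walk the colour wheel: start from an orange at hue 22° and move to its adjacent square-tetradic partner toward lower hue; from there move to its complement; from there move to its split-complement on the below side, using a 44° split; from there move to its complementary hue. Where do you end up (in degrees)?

22 − 90 = -68 → -68 + 360 = 292°   (square ↓)
292 + 180 = 472 → 472 − 360 = 112°   (complement)
112 + 136 = 248°   (split-comp 44° ↓)
248 + 180 = 428 → 428 − 360 = 68°   (complement)

68°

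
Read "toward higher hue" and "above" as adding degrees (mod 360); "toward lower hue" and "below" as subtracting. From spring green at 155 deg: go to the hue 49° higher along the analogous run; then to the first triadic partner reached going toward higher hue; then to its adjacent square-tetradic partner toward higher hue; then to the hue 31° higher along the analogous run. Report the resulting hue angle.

+49° (analog 49° ↑): 155 + 49 = 204°
+120° (triadic ↑): 204 + 120 = 324°
+90° (square ↑): 324 + 90 = 414 → 414 − 360 = 54°
+31° (analog 31° ↑): 54 + 31 = 85°

85°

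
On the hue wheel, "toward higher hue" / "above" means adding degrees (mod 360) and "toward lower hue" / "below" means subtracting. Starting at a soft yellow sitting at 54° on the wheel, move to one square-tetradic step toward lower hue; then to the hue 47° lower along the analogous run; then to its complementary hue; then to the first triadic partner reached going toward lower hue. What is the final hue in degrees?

337°

square ↓ −90°: 54 − 90 = -36 → -36 + 360 = 324°
analog 47° ↓ −47°: 324 − 47 = 277°
complement +180°: 277 + 180 = 457 → 457 − 360 = 97°
triadic ↓ −120°: 97 − 120 = -23 → -23 + 360 = 337°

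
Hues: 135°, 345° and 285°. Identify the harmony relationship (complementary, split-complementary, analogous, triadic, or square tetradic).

Sort the hues: 135°, 285°, 345°.
Successive gaps around the wheel: 150°, 60°, 150°.
Two 150° gaps and one 60° gap — a base hue opposite a pair of accents 30° either side of its complement — is the split-complementary pattern.

split-complementary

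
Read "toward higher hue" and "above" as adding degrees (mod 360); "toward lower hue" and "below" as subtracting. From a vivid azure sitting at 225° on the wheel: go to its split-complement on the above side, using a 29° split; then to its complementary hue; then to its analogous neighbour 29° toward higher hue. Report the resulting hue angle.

+209° (split-comp 29° ↑): 225 + 209 = 434 → 434 − 360 = 74°
+180° (complement): 74 + 180 = 254°
+29° (analog 29° ↑): 254 + 29 = 283°

283°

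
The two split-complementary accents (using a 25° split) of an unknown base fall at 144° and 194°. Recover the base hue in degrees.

The accents sit 25° either side of the complement, so the complement is their short-arc midpoint on the wheel.
Short-arc midpoint of 144° and 194°: 169°.
Base is 180° from the complement: 169 − 180 = -11 → -11 + 360 = 349°

349°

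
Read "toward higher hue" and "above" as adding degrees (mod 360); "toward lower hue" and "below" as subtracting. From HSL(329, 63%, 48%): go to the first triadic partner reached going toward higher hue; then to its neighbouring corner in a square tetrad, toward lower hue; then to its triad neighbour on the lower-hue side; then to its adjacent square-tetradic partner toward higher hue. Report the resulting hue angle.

329°

triadic ↑ +120°: 329 + 120 = 449 → 449 − 360 = 89°
square ↓ −90°: 89 − 90 = -1 → -1 + 360 = 359°
triadic ↓ −120°: 359 − 120 = 239°
square ↑ +90°: 239 + 90 = 329°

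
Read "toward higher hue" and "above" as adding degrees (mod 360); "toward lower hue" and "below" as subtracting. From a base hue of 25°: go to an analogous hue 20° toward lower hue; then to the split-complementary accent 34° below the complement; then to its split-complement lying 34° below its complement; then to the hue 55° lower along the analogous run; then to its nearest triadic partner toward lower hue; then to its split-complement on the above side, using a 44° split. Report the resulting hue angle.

346°

−20° (analog 20° ↓): 25 − 20 = 5°
+146° (split-comp 34° ↓): 5 + 146 = 151°
+146° (split-comp 34° ↓): 151 + 146 = 297°
−55° (analog 55° ↓): 297 − 55 = 242°
−120° (triadic ↓): 242 − 120 = 122°
+224° (split-comp 44° ↑): 122 + 224 = 346°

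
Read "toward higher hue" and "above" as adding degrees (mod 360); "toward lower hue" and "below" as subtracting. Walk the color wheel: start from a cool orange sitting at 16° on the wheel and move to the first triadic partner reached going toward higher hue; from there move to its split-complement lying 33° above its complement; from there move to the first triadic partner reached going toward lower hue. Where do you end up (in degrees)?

229°

triadic ↑ +120°: 16 + 120 = 136°
split-comp 33° ↑ +213°: 136 + 213 = 349°
triadic ↓ −120°: 349 − 120 = 229°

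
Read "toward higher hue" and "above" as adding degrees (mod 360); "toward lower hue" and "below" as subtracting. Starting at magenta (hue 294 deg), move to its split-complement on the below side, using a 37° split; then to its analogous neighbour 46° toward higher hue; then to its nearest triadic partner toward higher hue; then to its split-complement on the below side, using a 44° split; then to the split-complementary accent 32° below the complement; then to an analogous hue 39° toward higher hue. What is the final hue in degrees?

206°

split-comp 37° ↓ +143°: 294 + 143 = 437 → 437 − 360 = 77°
analog 46° ↑ +46°: 77 + 46 = 123°
triadic ↑ +120°: 123 + 120 = 243°
split-comp 44° ↓ +136°: 243 + 136 = 379 → 379 − 360 = 19°
split-comp 32° ↓ +148°: 19 + 148 = 167°
analog 39° ↑ +39°: 167 + 39 = 206°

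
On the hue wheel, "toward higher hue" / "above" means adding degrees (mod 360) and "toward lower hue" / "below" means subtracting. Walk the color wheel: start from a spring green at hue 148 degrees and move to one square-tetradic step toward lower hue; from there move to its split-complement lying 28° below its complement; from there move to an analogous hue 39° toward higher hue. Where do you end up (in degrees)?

148 − 90 = 58°   (square ↓)
58 + 152 = 210°   (split-comp 28° ↓)
210 + 39 = 249°   (analog 39° ↑)

249°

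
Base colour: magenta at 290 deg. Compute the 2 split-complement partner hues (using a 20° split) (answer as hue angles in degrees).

Complement of 290 deg: 290 + 180 = 470 → 470 − 360 = 110°
110 − 20 = 90°
110 + 20 = 130°

90° and 130°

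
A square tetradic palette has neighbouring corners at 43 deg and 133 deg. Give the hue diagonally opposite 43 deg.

A square tetradic scheme places four hues 90° apart; opposite corners are 180° apart.
43 + 180 = 223°

223°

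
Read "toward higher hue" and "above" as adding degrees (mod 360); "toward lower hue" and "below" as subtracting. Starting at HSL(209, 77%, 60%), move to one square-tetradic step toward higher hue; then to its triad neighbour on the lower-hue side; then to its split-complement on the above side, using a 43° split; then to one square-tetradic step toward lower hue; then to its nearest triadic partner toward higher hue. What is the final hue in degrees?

209 + 90 = 299°   (square ↑)
299 − 120 = 179°   (triadic ↓)
179 + 223 = 402 → 402 − 360 = 42°   (split-comp 43° ↑)
42 − 90 = -48 → -48 + 360 = 312°   (square ↓)
312 + 120 = 432 → 432 − 360 = 72°   (triadic ↑)

72°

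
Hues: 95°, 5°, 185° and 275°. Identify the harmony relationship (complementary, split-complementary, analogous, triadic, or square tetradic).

square tetradic

Sort the hues: 5°, 95°, 185°, 275°.
Successive gaps around the wheel: 90°, 90°, 90°, 90°.
Four hues every 90° form a square tetradic scheme.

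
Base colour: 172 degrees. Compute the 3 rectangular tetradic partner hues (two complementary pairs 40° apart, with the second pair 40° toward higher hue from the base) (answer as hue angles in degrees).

A rectangular tetradic uses two complementary pairs 40° apart: offsets 0°, 40°, 180°, 220°.
172 + 40 = 212°
172 + 180 = 352°
172 + 220 = 392 → 392 − 360 = 32°

212°, 352°, and 32°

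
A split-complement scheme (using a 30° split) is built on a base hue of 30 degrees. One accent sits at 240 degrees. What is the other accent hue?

Split-complementary hues sit 30° either side of the complement.
Complement of the base 30°: 30 + 180 = 210°
The given accent 240° is 30° one side of 210°; the other accent sits 30° the other side: 210 − 30 = 180°

180°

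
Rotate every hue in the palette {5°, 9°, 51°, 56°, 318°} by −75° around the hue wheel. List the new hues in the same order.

5 − 75 = -70 → -70 + 360 = 290°
9 − 75 = -66 → -66 + 360 = 294°
51 − 75 = -24 → -24 + 360 = 336°
56 − 75 = -19 → -19 + 360 = 341°
318 − 75 = 243°

290°, 294°, 336°, 341°, 243°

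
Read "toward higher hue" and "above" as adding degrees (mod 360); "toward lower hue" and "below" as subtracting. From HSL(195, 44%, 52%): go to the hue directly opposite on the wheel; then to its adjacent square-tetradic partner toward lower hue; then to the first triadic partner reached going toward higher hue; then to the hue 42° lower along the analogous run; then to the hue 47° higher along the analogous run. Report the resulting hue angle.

50°

195 + 180 = 375 → 375 − 360 = 15°   (complement)
15 − 90 = -75 → -75 + 360 = 285°   (square ↓)
285 + 120 = 405 → 405 − 360 = 45°   (triadic ↑)
45 − 42 = 3°   (analog 42° ↓)
3 + 47 = 50°   (analog 47° ↑)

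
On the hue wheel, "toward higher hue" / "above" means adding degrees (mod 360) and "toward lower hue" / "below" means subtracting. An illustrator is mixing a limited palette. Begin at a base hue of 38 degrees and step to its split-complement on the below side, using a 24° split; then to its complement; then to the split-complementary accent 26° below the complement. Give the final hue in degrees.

168°

38 + 156 = 194°   (split-comp 24° ↓)
194 + 180 = 374 → 374 − 360 = 14°   (complement)
14 + 154 = 168°   (split-comp 26° ↓)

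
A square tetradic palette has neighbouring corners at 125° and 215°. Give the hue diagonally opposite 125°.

A square tetradic scheme places four hues 90° apart; opposite corners are 180° apart.
125 + 180 = 305°

305°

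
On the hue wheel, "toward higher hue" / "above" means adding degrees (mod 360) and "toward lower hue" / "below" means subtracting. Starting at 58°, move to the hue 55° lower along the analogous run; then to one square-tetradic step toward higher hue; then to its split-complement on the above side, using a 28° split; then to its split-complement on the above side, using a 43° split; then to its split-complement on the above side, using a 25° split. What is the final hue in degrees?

9°

−55° (analog 55° ↓): 58 − 55 = 3°
+90° (square ↑): 3 + 90 = 93°
+208° (split-comp 28° ↑): 93 + 208 = 301°
+223° (split-comp 43° ↑): 301 + 223 = 524 → 524 − 360 = 164°
+205° (split-comp 25° ↑): 164 + 205 = 369 → 369 − 360 = 9°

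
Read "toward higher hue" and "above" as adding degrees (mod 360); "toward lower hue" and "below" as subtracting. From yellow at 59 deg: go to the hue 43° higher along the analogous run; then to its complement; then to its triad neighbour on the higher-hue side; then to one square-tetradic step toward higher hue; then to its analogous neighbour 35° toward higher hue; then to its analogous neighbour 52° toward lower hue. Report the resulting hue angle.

115°

analog 43° ↑ +43°: 59 + 43 = 102°
complement +180°: 102 + 180 = 282°
triadic ↑ +120°: 282 + 120 = 402 → 402 − 360 = 42°
square ↑ +90°: 42 + 90 = 132°
analog 35° ↑ +35°: 132 + 35 = 167°
analog 52° ↓ −52°: 167 − 52 = 115°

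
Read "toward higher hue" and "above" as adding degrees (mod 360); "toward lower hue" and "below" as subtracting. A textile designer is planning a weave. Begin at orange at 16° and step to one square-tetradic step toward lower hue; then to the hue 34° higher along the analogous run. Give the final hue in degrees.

320°

16 − 90 = -74 → -74 + 360 = 286°   (square ↓)
286 + 34 = 320°   (analog 34° ↑)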